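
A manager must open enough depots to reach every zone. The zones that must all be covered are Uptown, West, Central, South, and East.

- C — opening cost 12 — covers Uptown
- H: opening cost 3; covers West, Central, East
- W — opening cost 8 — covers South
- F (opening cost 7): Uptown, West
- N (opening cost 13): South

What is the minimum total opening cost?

This is a weighted set-cover instance.
Choose H, W, and F: together they cover Uptown, West, Central, South, East — every zone.
Total opening cost: 3 + 8 + 7 = 18.
No cover costs less than 18.

18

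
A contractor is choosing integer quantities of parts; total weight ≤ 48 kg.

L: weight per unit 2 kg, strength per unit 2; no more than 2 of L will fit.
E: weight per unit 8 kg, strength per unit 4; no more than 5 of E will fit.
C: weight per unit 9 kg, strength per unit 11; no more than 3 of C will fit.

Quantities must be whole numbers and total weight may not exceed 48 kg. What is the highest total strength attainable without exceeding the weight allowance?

C has the best ratio (11/9); taking only C gives at most 3×11 = 33 (stopped by the supply cap of 3).
Mixing does better — 2×L, 2×E, and 3×C: weight 47 ≤ 48, strength 2·2 + 2·4 + 3·11 = 45.

45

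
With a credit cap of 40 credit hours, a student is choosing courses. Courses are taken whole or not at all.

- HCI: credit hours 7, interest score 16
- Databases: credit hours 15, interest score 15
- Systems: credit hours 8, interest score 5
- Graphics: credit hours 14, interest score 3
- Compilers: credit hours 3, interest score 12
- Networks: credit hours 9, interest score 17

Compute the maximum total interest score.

60

This is a 0-1 knapsack instance.
Allowing fractional choices, the relaxed optimum would be about 63.8, but courses are indivisible.
HCI + Databases + Systems + Networks: credit hours 7 + 15 + 8 + 9 = 39 ≤ 40, interest score 16 + 15 + 5 + 17 = 53.
HCI + Databases + Compilers + Networks: credit hours 7 + 15 + 3 + 9 = 34 ≤ 40, interest score 16 + 15 + 12 + 17 = 60.
Best is HCI, Databases, Compilers, and Networks with total interest score 60.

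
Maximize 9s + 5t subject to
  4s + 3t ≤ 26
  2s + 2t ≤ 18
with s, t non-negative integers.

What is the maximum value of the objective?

The continuous relaxation peaks at (6.5, 0) with value 58.50; rounding to a feasible lattice point costs some objective.
(s,t)=(5,2): 4·5+3·2=26≤26, 2·5+2·2=14≤18, objective 55.
(s,t)=(6,0): 4·6+3·0=24≤26, 2·6+2·0=12≤18, objective 54.
(s,t)=(4,3): 4·4+3·3=25≤26, 2·4+2·3=14≤18, objective 51.
Maximum is 55 at (s,t)=(5,2).

55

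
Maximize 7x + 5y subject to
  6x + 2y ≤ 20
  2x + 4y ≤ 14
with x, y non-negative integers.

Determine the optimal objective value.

The continuous relaxation peaks at (2.6, 2.2) with value 29.20; rounding to a feasible lattice point costs some objective.
(x,y)=(3,1): 6·3+2·1=20≤20, 2·3+4·1=10≤14, objective 26.
(x,y)=(2,2): 6·2+2·2=16≤20, 2·2+4·2=12≤14, objective 24.
Maximum is 26 at (x,y)=(3,1).

26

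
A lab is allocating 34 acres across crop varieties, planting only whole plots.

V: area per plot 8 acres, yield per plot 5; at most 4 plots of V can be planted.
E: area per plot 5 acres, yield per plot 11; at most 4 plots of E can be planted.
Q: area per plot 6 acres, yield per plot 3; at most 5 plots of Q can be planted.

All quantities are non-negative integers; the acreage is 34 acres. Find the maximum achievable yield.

E has the best ratio (11/5); taking only E gives at most 4×11 = 44 (stopped by the supply cap of 4).
Mixing does better — 1×V, 4×E, and 1×Q: area 34 ≤ 34, yield 1·5 + 4·11 + 1·3 = 52.

52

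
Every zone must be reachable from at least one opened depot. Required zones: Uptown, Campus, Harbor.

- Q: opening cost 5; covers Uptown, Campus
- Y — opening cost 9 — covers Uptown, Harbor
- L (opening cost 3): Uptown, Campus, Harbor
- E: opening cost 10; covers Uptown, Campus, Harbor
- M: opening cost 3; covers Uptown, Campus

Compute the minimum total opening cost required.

L alone covers Uptown, Campus, Harbor — every zone.
Total opening cost: 3.
No cover costs less than 3.

3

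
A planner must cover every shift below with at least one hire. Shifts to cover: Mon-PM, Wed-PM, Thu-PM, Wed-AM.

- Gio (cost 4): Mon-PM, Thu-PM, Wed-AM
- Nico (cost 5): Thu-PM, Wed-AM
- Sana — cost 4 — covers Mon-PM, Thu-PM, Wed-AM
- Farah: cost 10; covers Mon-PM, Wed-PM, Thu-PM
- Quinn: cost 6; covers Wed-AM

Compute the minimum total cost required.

Choose Gio and Farah: together they cover Mon-PM, Wed-PM, Thu-PM, Wed-AM — every shift.
Total cost: 4 + 10 = 14.
No cover costs less than 14.

14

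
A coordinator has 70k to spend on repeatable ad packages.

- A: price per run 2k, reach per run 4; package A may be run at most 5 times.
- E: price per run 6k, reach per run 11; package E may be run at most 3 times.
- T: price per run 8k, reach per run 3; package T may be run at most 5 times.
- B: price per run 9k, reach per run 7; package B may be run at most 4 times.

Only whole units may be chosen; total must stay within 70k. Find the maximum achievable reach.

This is a bounded integer knapsack.
A has the best ratio (4/2); taking only A gives at most 5×4 = 20 (stopped by the supply cap of 5).
Mixing does better — 5×A, 3×E, and 4×B: price 64 ≤ 70, reach 5·4 + 3·11 + 4·7 = 81.

81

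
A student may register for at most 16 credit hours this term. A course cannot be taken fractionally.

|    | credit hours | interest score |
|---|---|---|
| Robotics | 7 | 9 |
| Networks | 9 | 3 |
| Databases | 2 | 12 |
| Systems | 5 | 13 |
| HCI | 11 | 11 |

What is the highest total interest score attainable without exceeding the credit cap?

Allowing fractional choices, the relaxed optimum would be about 36.0, but courses are indivisible.
Networks + Databases + Systems: credit hours 9 + 2 + 5 = 16 ≤ 16, interest score 3 + 12 + 13 = 28.
Robotics + Databases + Systems: credit hours 7 + 2 + 5 = 14 ≤ 16, interest score 9 + 12 + 13 = 34.
Databases + Systems: credit hours 2 + 5 = 7 ≤ 16, interest score 12 + 13 = 25.
Best is Robotics, Databases, and Systems with total interest score 34.

34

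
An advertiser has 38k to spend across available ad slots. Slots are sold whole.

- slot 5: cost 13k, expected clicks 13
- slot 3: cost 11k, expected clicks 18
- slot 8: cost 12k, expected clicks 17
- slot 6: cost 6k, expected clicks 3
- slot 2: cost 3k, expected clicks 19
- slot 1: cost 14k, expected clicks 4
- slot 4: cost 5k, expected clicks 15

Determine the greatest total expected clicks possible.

Take slot 3, slot 8, slot 6, slot 2, and slot 4: cost 11 + 12 + 6 + 3 + 5 = 37 ≤ 38, expected clicks 18 + 17 + 3 + 19 + 15 = 72.
No other feasible combination does better.

72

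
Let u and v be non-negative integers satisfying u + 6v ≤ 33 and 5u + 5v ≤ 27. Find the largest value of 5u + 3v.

25

Relaxing integrality, the LP optimum is 27.00 at (u,v) = (5.4, 0), which is not an integer point.
(u,v)=(5,0): 1·5+6·0=5≤33, 5·5+5·0=25≤27, objective 25.
(u,v)=(4,1): 1·4+6·1=10≤33, 5·4+5·1=25≤27, objective 23.
(u,v)=(4,0): 1·4+6·0=4≤33, 5·4+5·0=20≤27, objective 20.
The best lattice point is (5,0), giving 25.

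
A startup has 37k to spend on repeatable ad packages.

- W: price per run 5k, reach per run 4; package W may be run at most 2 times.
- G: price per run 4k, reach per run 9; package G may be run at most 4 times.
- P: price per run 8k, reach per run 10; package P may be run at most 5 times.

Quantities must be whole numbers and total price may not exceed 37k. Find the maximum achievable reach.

G has the best ratio (9/4); taking only G gives at most 4×9 = 36 (stopped by the supply cap of 4).
Mixing does better — 1×W, 4×G, and 2×P: price 37 ≤ 37, reach 1·4 + 4·9 + 2·10 = 60.

60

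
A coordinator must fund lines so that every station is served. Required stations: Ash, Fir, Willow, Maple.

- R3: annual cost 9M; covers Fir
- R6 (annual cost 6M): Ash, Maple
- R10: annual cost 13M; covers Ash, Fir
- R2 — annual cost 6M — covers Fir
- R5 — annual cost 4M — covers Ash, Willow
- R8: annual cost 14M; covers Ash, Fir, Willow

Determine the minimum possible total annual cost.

Choose R6, R2, and R5: together they cover Ash, Fir, Willow, Maple — every station.
Total annual cost: 6 + 6 + 4 = 16.
No cover costs less than 16.

16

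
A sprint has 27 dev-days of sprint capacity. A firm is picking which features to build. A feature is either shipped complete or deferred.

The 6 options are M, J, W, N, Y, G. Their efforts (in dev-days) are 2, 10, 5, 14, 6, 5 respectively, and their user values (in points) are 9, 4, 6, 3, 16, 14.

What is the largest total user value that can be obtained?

Allowing fractional choices, the relaxed optimum would be about 48.6, but features are indivisible.
M + J + Y + G: effort 2 + 10 + 6 + 5 = 23 ≤ 27, user value 9 + 4 + 16 + 14 = 43.
M + W + Y + G: effort 2 + 5 + 6 + 5 = 18 ≤ 27, user value 9 + 6 + 16 + 14 = 45.
M + N + Y + G: effort 2 + 14 + 6 + 5 = 27 ≤ 27, user value 9 + 3 + 16 + 14 = 42.
Best is M, W, Y, and G with total user value 45.

45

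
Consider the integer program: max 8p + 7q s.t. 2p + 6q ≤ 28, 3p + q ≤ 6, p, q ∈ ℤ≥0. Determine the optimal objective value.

29

(p,q)=(1,3): 2·1+6·3=20≤28, 3·1+1·3=6≤6, objective 29.
(p,q)=(0,4): 2·0+6·4=24≤28, 3·0+1·4=4≤6, objective 28.
Maximum is 29 at (p,q)=(1,3).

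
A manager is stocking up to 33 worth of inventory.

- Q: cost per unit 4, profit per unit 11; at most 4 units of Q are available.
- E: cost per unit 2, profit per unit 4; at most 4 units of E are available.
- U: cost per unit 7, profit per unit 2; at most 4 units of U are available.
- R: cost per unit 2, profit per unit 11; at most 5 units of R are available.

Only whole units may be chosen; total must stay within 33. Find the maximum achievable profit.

111

R has the best ratio (11/2); taking only R gives at most 5×11 = 55 (stopped by the supply cap of 5).
Mixing does better — 4×Q, 3×E, and 5×R: cost 32 ≤ 33, profit 4·11 + 3·4 + 5·11 = 111.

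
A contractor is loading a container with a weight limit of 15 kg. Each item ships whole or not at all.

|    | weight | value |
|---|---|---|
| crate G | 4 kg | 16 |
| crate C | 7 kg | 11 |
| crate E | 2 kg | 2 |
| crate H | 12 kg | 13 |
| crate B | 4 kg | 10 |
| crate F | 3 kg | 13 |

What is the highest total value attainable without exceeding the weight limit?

41

Allowing fractional choices, the relaxed optimum would be about 45.3, but items are indivisible.
crate G + crate E + crate B + crate F: weight 4 + 2 + 4 + 3 = 13 ≤ 15, value 16 + 2 + 10 + 13 = 41.
crate G + crate B + crate F: weight 4 + 4 + 3 = 11 ≤ 15, value 16 + 10 + 13 = 39.
crate G + crate C + crate F: weight 4 + 7 + 3 = 14 ≤ 15, value 16 + 11 + 13 = 40.
Best is crate G, crate E, crate B, and crate F with total value 41.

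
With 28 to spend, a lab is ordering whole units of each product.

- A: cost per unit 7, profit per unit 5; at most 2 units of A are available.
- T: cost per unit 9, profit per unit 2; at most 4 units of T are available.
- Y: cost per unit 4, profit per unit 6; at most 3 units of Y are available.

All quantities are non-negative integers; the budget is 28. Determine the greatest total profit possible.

Take 2×A and 3×Y: cost 26 ≤ 28, profit 2·5 + 3·6 = 28.
Y has the best ratio (6/4) and is taken to its limit of 3; remaining capacity is filled optimally with the others.

28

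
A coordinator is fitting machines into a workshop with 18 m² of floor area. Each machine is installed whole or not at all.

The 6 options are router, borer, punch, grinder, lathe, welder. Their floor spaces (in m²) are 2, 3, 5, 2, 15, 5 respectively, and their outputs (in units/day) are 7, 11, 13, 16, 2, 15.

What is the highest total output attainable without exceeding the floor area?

62

This is a 0-1 knapsack instance.
Allowing fractional choices, the relaxed optimum would be about 62.1, but machines are indivisible.
router + borer + punch + grinder + welder: floor space 2 + 3 + 5 + 2 + 5 = 17 ≤ 18, output 7 + 11 + 13 + 16 + 15 = 62.
router + punch + grinder + welder: floor space 2 + 5 + 2 + 5 = 14 ≤ 18, output 7 + 13 + 16 + 15 = 51.
borer + punch + grinder + welder: floor space 3 + 5 + 2 + 5 = 15 ≤ 18, output 11 + 13 + 16 + 15 = 55.
Best is router, borer, punch, grinder, and welder with total output 62.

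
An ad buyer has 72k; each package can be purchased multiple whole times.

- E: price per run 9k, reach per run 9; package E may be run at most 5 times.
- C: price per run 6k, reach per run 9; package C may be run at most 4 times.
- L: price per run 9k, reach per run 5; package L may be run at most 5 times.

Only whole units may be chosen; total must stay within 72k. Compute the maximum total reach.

81

4×E, 4×C, and 1×L: price 69 ≤ 72, reach 4·9 + 4·9 + 1·5 = 77.
5×E and 4×C: price 69 ≤ 72, reach 5·9 + 4·9 = 81.
Best is 81.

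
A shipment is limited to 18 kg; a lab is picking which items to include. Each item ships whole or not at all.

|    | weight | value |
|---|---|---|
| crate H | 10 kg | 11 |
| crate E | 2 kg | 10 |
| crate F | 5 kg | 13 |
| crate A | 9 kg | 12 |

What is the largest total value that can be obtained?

Allowing fractional choices, the relaxed optimum would be about 37.2, but items are indivisible.
crate E + crate F + crate A: weight 2 + 5 + 9 = 16 ≤ 18, value 10 + 13 + 12 = 35.
crate H + crate E + crate F: weight 10 + 2 + 5 = 17 ≤ 18, value 11 + 10 + 13 = 34.
crate F + crate A: weight 5 + 9 = 14 ≤ 18, value 13 + 12 = 25.
Best is crate E, crate F, and crate A with total value 35.

35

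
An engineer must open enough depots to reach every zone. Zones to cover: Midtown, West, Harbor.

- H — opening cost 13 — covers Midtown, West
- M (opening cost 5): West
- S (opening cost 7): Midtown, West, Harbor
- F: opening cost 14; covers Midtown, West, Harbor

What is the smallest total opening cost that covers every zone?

This is an integer covering problem.
S alone covers Midtown, West, Harbor — every zone.
Total opening cost: 7.

7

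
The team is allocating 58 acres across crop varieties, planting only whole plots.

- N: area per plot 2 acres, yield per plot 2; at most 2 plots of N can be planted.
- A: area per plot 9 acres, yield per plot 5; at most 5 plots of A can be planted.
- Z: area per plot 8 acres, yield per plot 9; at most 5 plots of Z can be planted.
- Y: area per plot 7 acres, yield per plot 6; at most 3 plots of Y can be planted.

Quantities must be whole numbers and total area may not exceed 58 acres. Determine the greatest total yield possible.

61

Z has the best ratio (9/8); taking only Z gives at most 5×9 = 45 (stopped by the supply cap of 5).
Mixing does better — 2×N, 5×Z, and 2×Y: area 58 ≤ 58, yield 2·2 + 5·9 + 2·6 = 61.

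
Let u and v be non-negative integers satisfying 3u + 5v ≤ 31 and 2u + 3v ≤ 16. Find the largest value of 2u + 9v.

(u,v)=(0,5): 3·0+5·5=25≤31, 2·0+3·5=15≤16, objective 45.
(u,v)=(1,4): 3·1+5·4=23≤31, 2·1+3·4=14≤16, objective 38.
(u,v)=(0,4): 3·0+5·4=20≤31, 2·0+3·4=12≤16, objective 36.
The best lattice point is (0,5), giving 45.

45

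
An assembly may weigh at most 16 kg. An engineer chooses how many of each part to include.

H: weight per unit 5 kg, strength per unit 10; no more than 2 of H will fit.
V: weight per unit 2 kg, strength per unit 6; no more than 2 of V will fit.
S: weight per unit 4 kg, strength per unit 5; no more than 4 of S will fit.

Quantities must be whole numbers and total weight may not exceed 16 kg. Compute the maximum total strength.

This is a bounded integer knapsack.
V has the best ratio (6/2); taking only V gives at most 2×6 = 12 (stopped by the supply cap of 2).
Mixing does better — 2×H and 2×V: weight 14 ≤ 16, strength 2·10 + 2·6 = 32.

32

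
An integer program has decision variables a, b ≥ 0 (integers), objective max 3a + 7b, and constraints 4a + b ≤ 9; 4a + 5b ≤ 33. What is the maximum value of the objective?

42

(a,b)=(0,6): 4·0+1·6=6≤9, 4·0+5·6=30≤33, objective 42.
(a,b)=(1,5): 4·1+1·5=9≤9, 4·1+5·5=29≤33, objective 38.
(a,b)=(0,5): 4·0+1·5=5≤9, 4·0+5·5=25≤33, objective 35.
The best lattice point is (0,6), giving 42.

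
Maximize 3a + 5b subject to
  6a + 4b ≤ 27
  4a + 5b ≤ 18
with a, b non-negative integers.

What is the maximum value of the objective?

Relaxing integrality, the LP optimum is 18.00 at (a,b) = (0, 3.6), which is not an integer point.
(a,b)=(2,2): 6·2+4·2=20≤27, 4·2+5·2=18≤18, objective 16.
(a,b)=(0,3): 6·0+4·3=12≤27, 4·0+5·3=15≤18, objective 15.
(a,b)=(3,1): 6·3+4·1=22≤27, 4·3+5·1=17≤18, objective 14.
(a,b)=(1,2): 6·1+4·2=14≤27, 4·1+5·2=14≤18, objective 13.
No feasible integer point exceeds 16.

16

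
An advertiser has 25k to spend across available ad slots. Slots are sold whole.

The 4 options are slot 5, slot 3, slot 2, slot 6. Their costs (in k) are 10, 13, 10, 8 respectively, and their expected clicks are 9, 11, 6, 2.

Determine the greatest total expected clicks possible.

Treat it as a binary knapsack problem.
Allowing fractional choices, the relaxed optimum would be about 21.2, but ad slots are indivisible.
slot 3 + slot 2: cost 13 + 10 = 23 ≤ 25, expected clicks 11 + 6 = 17.
slot 5 + slot 3: cost 10 + 13 = 23 ≤ 25, expected clicks 9 + 11 = 20.
Best is slot 5 and slot 3 with total expected clicks 20.

20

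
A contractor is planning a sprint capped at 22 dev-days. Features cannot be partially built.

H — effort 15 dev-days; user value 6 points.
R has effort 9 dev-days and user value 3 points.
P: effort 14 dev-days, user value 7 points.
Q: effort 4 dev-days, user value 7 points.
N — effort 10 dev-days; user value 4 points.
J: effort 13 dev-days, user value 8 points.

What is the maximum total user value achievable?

Allowing fractional choices, the relaxed optimum would be about 17.5, but features are indivisible.
P + Q: effort 14 + 4 = 18 ≤ 22, user value 7 + 7 = 14.
Q + J: effort 4 + 13 = 17 ≤ 22, user value 7 + 8 = 15.
Best is Q and J with total user value 15.

15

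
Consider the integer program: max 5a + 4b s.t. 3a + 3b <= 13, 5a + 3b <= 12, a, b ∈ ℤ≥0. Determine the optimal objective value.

16

(a,b)=(0,4): 3·0+3·4=12≤13, 5·0+3·4=12≤12, objective 16.
(a,b)=(0,3): 3·0+3·3=9≤13, 5·0+3·3=9≤12, objective 12.
The best lattice point is (0,4), giving 16.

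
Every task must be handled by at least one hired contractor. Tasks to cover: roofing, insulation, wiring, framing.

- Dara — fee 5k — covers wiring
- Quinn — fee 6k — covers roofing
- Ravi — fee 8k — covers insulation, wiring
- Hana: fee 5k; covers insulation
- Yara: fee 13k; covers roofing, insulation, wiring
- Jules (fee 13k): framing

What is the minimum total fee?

This is a weighted set-cover instance.
The greedy cost-per-new-task heuristic would pick Ravi, Quinn, and Jules for 27, but a cheaper cover exists.
Choose Yara and Jules: together they cover roofing, insulation, wiring, framing — every task.
Total fee: 13 + 13 = 26.
No cover costs less than 26.

26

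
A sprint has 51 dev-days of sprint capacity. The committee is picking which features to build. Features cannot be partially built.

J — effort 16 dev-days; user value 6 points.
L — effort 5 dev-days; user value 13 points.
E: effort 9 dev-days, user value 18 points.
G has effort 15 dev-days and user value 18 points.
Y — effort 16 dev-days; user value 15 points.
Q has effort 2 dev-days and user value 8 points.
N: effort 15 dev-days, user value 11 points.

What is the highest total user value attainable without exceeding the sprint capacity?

72

This is an integer program with binary decision variables.
Allowing fractional choices, the relaxed optimum would be about 74.9, but features are indivisible.
L + E + G + Y + Q: effort 5 + 9 + 15 + 16 + 2 = 47 ≤ 51, user value 13 + 18 + 18 + 15 + 8 = 72.
L + E + Y + Q + N: effort 5 + 9 + 16 + 2 + 15 = 47 ≤ 51, user value 13 + 18 + 15 + 8 + 11 = 65.
L + E + G + Q + N: effort 5 + 9 + 15 + 2 + 15 = 46 ≤ 51, user value 13 + 18 + 18 + 8 + 11 = 68.
Best is L, E, G, Y, and Q with total user value 72.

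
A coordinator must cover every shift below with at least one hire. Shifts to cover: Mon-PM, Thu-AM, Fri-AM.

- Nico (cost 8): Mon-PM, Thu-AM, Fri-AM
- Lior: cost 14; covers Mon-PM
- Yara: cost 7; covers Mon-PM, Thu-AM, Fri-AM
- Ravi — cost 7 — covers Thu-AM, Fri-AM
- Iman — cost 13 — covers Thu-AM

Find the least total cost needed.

7

Yara alone covers Mon-PM, Thu-AM, Fri-AM — every shift.
Total cost: 7.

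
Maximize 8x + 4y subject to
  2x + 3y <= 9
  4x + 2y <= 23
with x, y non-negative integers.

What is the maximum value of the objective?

(x,y)=(4,0): 2·4+3·0=8≤9, 4·4+2·0=16≤23, objective 32.
(x,y)=(3,1): 2·3+3·1=9≤9, 4·3+2·1=14≤23, objective 28.
(x,y)=(3,0): 2·3+3·0=6≤9, 4·3+2·0=12≤23, objective 24.
Maximum is 32 at (x,y)=(4,0).

32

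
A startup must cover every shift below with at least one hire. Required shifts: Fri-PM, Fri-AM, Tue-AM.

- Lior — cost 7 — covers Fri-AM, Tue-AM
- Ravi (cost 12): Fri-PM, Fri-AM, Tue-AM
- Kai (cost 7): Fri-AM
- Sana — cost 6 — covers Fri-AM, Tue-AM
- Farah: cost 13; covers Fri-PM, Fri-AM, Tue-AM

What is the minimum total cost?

12

The greedy cost-per-new-shift heuristic would pick Sana and Ravi for 18, but a cheaper cover exists.
Ravi alone covers Fri-PM, Fri-AM, Tue-AM — every shift.
Total cost: 12.
No cover costs less than 12.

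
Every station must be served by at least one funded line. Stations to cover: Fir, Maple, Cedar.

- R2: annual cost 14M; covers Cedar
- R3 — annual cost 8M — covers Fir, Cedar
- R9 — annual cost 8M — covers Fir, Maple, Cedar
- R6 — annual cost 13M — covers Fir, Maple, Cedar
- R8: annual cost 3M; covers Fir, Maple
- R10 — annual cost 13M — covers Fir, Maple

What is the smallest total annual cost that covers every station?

8

R9 alone covers Fir, Maple, Cedar — every station.
Total annual cost: 8.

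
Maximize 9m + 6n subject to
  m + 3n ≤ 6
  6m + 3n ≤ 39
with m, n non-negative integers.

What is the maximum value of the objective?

54

(m,n)=(6,0): 1·6+3·0=6≤6, 6·6+3·0=36≤39, objective 54.
(m,n)=(5,0): 1·5+3·0=5≤6, 6·5+3·0=30≤39, objective 45.
Maximum is 54 at (m,n)=(6,0).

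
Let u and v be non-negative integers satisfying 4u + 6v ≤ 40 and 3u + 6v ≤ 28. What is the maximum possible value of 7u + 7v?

63

Relaxing integrality, the LP optimum is 65.33 at (u,v) = (9.33, 0), which is not an integer point.
(u,v)=(9,0): 4·9+6·0=36≤40, 3·9+6·0=27≤28, objective 63.
(u,v)=(8,0): 4·8+6·0=32≤40, 3·8+6·0=24≤28, objective 56.
Maximum is 63 at (u,v)=(9,0).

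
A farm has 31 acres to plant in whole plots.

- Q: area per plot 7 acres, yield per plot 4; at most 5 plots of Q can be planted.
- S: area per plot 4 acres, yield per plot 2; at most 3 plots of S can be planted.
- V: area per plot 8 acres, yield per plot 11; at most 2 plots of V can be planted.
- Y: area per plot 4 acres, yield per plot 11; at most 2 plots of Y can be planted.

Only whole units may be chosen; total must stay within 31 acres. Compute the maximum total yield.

Take 1×Q, 2×V, and 2×Y: area 31 ≤ 31, yield 1·4 + 2·11 + 2·11 = 48.
Y has the best ratio (11/4) and is taken to its limit of 2; remaining capacity is filled optimally with the others.

48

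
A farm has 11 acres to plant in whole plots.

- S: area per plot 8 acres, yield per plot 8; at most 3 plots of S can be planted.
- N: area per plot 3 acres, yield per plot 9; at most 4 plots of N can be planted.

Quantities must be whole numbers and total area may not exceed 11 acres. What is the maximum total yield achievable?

This is a bounded integer knapsack.
N has the best ratio (9/3); taking only N gives at most 3×9 = 27 (stopped by the area limit).
Optimal: 3×N: area 9 ≤ 11, yield 3·9 = 27.

27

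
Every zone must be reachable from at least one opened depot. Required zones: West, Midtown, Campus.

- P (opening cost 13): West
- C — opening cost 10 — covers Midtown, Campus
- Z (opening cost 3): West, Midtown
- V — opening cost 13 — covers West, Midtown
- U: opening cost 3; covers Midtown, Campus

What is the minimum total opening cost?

Choose Z and U: together they cover West, Midtown, Campus — every zone.
Total opening cost: 3 + 3 = 6.
No cover costs less than 6.

6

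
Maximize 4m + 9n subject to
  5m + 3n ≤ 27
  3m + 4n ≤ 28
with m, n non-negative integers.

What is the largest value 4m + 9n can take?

63

(m,n)=(0,7) is feasible, giving 63.
(m,n)=(1,6) is feasible, giving 58.
The best lattice point is (0,7), giving 63.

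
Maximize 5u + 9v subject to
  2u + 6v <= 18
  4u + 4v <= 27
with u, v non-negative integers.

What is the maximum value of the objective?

(u,v)=(5,1): 2·5+6·1=16≤18, 4·5+4·1=24≤27, objective 34.
(u,v)=(6,0): 2·6+6·0=12≤18, 4·6+4·0=24≤27, objective 30.
(u,v)=(4,1): 2·4+6·1=14≤18, 4·4+4·1=20≤27, objective 29.
(u,v)=(5,0): 2·5+6·0=10≤18, 4·5+4·0=20≤27, objective 25.
Maximum is 34 at (u,v)=(5,1).

34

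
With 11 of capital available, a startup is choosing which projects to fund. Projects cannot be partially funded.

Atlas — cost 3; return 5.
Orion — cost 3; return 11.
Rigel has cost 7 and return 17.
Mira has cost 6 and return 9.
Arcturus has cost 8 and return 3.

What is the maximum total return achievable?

Take Orion and Rigel: cost 3 + 7 = 10 ≤ 11, return 11 + 17 = 28.
No other feasible combination does better.

28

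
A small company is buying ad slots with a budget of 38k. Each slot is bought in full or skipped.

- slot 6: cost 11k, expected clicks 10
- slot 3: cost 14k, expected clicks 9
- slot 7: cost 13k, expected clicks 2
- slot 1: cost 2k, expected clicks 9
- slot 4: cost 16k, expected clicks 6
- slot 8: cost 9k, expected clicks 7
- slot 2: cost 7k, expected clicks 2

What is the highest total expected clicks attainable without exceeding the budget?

35

Allowing fractional choices, the relaxed optimum would be about 35.8, but ad slots are indivisible.
slot 6 + slot 1 + slot 4 + slot 8: cost 11 + 2 + 16 + 9 = 38 ≤ 38, expected clicks 10 + 9 + 6 + 7 = 32.
slot 6 + slot 3 + slot 1 + slot 2: cost 11 + 14 + 2 + 7 = 34 ≤ 38, expected clicks 10 + 9 + 9 + 2 = 30.
slot 6 + slot 3 + slot 1 + slot 8: cost 11 + 14 + 2 + 9 = 36 ≤ 38, expected clicks 10 + 9 + 9 + 7 = 35.
Best is slot 6, slot 3, slot 1, and slot 8 with total expected clicks 35.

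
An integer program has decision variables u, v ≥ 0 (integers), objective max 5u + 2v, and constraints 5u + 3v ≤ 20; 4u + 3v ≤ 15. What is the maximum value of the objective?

(u,v)=(3,1): 5·3+3·1=18≤20, 4·3+3·1=15≤15, objective 17.
(u,v)=(3,0): 5·3+3·0=15≤20, 4·3+3·0=12≤15, objective 15.
(u,v)=(2,2): 5·2+3·2=16≤20, 4·2+3·2=14≤15, objective 14.
No feasible integer point exceeds 17.

17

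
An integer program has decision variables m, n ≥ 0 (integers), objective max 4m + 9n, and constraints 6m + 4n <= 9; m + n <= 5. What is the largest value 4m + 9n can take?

(m,n)=(0,2): 6·0+4·2=8≤9, 1·0+1·2=2≤5, objective 18.
(m,n)=(0,1): 6·0+4·1=4≤9, 1·0+1·1=1≤5, objective 9.
Maximum is 18 at (m,n)=(0,2).

18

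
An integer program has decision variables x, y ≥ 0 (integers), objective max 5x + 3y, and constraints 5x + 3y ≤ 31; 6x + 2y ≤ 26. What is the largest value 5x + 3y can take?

31

(x,y)=(2,7): 5·2+3·7=31≤31, 6·2+2·7=26≤26, objective 31.
(x,y)=(1,8): 5·1+3·8=29≤31, 6·1+2·8=22≤26, objective 29.
Maximum is 31 at (x,y)=(2,7).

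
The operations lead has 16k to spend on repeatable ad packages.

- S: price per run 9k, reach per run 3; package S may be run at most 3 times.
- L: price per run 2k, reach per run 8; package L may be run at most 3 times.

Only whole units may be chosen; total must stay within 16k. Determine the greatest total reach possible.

27

L has the best ratio (8/2); taking only L gives at most 3×8 = 24 (stopped by the supply cap of 3).
Mixing does better — 1×S and 3×L: price 15 ≤ 16, reach 1·3 + 3·8 = 27.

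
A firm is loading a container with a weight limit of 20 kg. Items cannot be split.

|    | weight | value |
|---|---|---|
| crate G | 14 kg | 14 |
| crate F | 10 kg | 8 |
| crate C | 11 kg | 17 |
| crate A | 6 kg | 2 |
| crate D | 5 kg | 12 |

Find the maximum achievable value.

Allowing fractional choices, the relaxed optimum would be about 33.0, but items are indivisible.
crate G + crate D: weight 14 + 5 = 19 ≤ 20, value 14 + 12 = 26.
crate C + crate D: weight 11 + 5 = 16 ≤ 20, value 17 + 12 = 29.
crate F + crate D: weight 10 + 5 = 15 ≤ 20, value 8 + 12 = 20.
Best is crate C and crate D with total value 29.

29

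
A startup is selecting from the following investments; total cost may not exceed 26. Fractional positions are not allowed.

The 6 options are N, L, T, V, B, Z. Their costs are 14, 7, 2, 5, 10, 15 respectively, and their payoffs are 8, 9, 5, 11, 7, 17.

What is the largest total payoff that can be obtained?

33

Take T, V, and Z: cost 2 + 5 + 15 = 22 ≤ 26, payoff 5 + 11 + 17 = 33.
No other feasible combination does better.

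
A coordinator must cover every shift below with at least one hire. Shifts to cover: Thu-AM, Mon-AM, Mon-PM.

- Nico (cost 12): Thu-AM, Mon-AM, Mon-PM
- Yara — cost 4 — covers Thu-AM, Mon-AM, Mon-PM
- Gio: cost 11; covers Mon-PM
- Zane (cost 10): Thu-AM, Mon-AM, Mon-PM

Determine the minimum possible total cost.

4

Yara alone covers Thu-AM, Mon-AM, Mon-PM — every shift.
Total cost: 4.
No cover costs less than 4.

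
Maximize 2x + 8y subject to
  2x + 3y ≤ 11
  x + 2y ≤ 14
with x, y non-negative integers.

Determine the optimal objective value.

26

(x,y)=(1,3): 2·1+3·3=11≤11, 1·1+2·3=7≤14, objective 26.
(x,y)=(0,3): 2·0+3·3=9≤11, 1·0+2·3=6≤14, objective 24.
The best lattice point is (1,3), giving 26.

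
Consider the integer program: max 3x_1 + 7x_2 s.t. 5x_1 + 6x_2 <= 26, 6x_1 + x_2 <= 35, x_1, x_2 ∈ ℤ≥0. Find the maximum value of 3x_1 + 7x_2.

(x_1,x_2)=(0,4): 5·0+6·4=24≤26, 6·0+1·4=4≤35, objective 28.
(x_1,x_2)=(1,3): 5·1+6·3=23≤26, 6·1+1·3=9≤35, objective 24.
(x_1,x_2)=(0,3): 5·0+6·3=18≤26, 6·0+1·3=3≤35, objective 21.
Maximum is 28 at (x_1,x_2)=(0,4).

28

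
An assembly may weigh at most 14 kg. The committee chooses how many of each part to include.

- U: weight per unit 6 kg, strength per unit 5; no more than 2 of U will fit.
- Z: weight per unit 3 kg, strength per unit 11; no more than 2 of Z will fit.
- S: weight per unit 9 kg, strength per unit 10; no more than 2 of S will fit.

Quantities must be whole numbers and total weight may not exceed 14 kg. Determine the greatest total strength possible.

This is a bounded integer knapsack.
Z has the best ratio (11/3); taking only Z gives at most 2×11 = 22 (stopped by the supply cap of 2).
Mixing does better — 1×U and 2×Z: weight 12 ≤ 14, strength 1·5 + 2·11 = 27.

27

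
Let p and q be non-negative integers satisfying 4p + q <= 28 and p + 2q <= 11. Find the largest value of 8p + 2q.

56

(p,q)=(7,0) is feasible, giving 56.
(p,q)=(6,1) is feasible, giving 50.
(p,q)=(6,0) is feasible, giving 48.
The best lattice point is (7,0), giving 56.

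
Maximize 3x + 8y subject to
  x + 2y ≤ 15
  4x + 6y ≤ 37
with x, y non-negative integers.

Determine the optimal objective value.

Relaxing integrality, the LP optimum is 49.33 at (x,y) = (0, 6.17), which is not an integer point.
(x,y)=(0,6): 1·0+2·6=12≤15, 4·0+6·6=36≤37, objective 48.
(x,y)=(1,5): 1·1+2·5=11≤15, 4·1+6·5=34≤37, objective 43.
(x,y)=(0,5): 1·0+2·5=10≤15, 4·0+6·5=30≤37, objective 40.
The best lattice point is (0,6), giving 48.

48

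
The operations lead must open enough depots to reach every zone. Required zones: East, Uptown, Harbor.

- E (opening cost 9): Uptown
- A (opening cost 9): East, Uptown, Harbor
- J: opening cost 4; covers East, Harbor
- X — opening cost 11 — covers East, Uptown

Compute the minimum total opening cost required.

The greedy cost-per-new-zone heuristic would pick J and E for 13, but a cheaper cover exists.
A alone covers East, Uptown, Harbor — every zone.
Total opening cost: 9.
No cover costs less than 9.

9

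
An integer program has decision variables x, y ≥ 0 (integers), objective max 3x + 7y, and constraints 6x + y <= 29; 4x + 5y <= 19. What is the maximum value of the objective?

The continuous relaxation peaks at (0, 3.8) with value 26.60; rounding to a feasible lattice point costs some objective.
(x,y)=(1,3): 6·1+1·3=9≤29, 4·1+5·3=19≤19, objective 24.
(x,y)=(0,3): 6·0+1·3=3≤29, 4·0+5·3=15≤19, objective 21.
(x,y)=(2,2): 6·2+1·2=14≤29, 4·2+5·2=18≤19, objective 20.
The best lattice point is (1,3), giving 24.

24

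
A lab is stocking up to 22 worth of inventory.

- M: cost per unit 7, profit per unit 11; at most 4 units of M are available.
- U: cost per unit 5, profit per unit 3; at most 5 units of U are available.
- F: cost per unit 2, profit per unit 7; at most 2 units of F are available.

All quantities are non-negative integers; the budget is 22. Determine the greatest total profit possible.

This is a bounded integer knapsack.
Take 2×M and 2×F: cost 18 ≤ 22, profit 2·11 + 2·7 = 36.
F has the best ratio (7/2) and is taken to its limit of 2; remaining capacity is filled optimally with the others.

36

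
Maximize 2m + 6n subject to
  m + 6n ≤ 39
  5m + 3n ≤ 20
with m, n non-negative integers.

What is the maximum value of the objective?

36

The continuous relaxation peaks at (0.111, 6.48) with value 39.11; rounding to a feasible lattice point costs some objective.
(m,n)=(0,6): 1·0+6·6=36≤39, 5·0+3·6=18≤20, objective 36.
(m,n)=(1,5): 1·1+6·5=31≤39, 5·1+3·5=20≤20, objective 32.
The best lattice point is (0,6), giving 36.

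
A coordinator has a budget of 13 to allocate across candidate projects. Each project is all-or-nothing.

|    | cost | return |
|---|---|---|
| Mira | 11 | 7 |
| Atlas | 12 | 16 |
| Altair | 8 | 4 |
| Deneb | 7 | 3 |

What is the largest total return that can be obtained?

Take Atlas: cost 12 ≤ 13, return 16.
No other feasible combination does better.

16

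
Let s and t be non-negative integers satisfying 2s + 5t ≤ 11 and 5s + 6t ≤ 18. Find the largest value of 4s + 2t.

12

The continuous relaxation peaks at (3.6, 0) with value 14.40; rounding to a feasible lattice point costs some objective.
(s,t)=(3,0): 2·3+5·0=6≤11, 5·3+6·0=15≤18, objective 12.
(s,t)=(2,1): 2·2+5·1=9≤11, 5·2+6·1=16≤18, objective 10.
No feasible integer point exceeds 12.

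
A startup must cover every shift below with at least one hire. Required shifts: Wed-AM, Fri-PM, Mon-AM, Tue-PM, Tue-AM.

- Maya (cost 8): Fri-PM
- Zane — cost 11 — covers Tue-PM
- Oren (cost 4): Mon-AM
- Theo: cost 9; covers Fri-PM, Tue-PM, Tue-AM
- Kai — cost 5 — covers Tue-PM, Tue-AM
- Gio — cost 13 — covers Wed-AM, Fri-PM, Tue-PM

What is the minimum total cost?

22

Choose Oren, Kai, and Gio: together they cover Wed-AM, Fri-PM, Mon-AM, Tue-PM, Tue-AM — every shift.
Total cost: 4 + 5 + 13 = 22.
No cover costs less than 22.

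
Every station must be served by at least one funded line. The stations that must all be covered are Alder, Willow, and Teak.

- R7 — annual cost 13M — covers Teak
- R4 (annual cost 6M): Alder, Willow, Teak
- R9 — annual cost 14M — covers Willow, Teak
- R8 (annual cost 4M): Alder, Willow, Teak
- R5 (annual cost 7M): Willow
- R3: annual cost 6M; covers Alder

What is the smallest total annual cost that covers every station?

This is an integer covering problem.
R8 alone covers Alder, Willow, Teak — every station.
Total annual cost: 4.
No cover costs less than 4.

4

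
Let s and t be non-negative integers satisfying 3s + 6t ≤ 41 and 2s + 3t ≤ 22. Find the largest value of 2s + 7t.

The continuous relaxation peaks at (0, 6.83) with value 47.83; rounding to a feasible lattice point costs some objective.
(s,t)=(1,6): 3·1+6·6=39≤41, 2·1+3·6=20≤22, objective 44.
(s,t)=(0,6): 3·0+6·6=36≤41, 2·0+3·6=18≤22, objective 42.
No feasible integer point exceeds 44.

44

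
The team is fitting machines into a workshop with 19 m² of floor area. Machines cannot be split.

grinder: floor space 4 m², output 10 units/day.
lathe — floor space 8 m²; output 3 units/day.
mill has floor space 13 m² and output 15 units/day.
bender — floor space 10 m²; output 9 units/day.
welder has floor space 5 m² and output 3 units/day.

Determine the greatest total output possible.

Allowing fractional choices, the relaxed optimum would be about 26.8, but machines are indivisible.
grinder + mill: floor space 4 + 13 = 17 ≤ 19, output 10 + 15 = 25.
grinder + bender: floor space 4 + 10 = 14 ≤ 19, output 10 + 9 = 19.
grinder + bender + welder: floor space 4 + 10 + 5 = 19 ≤ 19, output 10 + 9 + 3 = 22.
Best is grinder and mill with total output 25.

25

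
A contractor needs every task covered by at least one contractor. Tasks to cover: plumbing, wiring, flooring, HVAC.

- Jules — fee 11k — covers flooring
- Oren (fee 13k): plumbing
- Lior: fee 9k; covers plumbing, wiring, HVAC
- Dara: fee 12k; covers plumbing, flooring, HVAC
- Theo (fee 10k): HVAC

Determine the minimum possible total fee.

20

This is an integer covering problem.
Choose Jules and Lior: together they cover plumbing, wiring, flooring, HVAC — every task.
Total fee: 11 + 9 = 20.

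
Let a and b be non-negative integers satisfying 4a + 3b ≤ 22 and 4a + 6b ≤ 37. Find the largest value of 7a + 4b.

(a,b)=(4,2) is feasible, giving 36.
(a,b)=(5,0) is feasible, giving 35.
(a,b)=(3,3) is feasible, giving 33.
Maximum is 36 at (a,b)=(4,2).

36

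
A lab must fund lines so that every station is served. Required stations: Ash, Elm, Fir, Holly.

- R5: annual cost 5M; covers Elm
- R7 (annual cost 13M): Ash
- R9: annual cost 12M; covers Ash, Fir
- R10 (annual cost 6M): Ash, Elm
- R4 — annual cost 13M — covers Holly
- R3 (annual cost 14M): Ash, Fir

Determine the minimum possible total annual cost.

This is a weighted set-cover instance.
Choose R5, R9, and R4: together they cover Ash, Elm, Fir, Holly — every station.
Total annual cost: 5 + 12 + 13 = 30.

30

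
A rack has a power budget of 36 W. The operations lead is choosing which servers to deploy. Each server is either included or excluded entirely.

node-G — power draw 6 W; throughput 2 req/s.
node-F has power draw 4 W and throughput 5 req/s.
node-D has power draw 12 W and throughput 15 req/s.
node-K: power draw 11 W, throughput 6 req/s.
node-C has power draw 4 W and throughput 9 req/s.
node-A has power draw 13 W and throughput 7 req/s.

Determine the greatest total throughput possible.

36

Allowing fractional choices, the relaxed optimum would be about 37.7, but servers are indivisible.
node-F + node-D + node-C + node-A: power draw 4 + 12 + 4 + 13 = 33 ≤ 36, throughput 5 + 15 + 9 + 7 = 36.
node-F + node-D + node-K + node-C: power draw 4 + 12 + 11 + 4 = 31 ≤ 36, throughput 5 + 15 + 6 + 9 = 35.
Best is node-F, node-D, node-C, and node-A with total throughput 36.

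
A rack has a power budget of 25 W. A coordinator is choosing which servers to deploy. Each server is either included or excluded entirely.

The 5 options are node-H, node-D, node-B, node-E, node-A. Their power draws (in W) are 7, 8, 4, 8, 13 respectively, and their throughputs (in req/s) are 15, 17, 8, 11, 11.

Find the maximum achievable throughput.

43

Allowing fractional choices, the relaxed optimum would be about 48.2, but servers are indivisible.
node-H + node-D + node-E: power draw 7 + 8 + 8 = 23 ≤ 25, throughput 15 + 17 + 11 = 43.
node-H + node-D + node-B: power draw 7 + 8 + 4 = 19 ≤ 25, throughput 15 + 17 + 8 = 40.
Best is node-H, node-D, and node-E with total throughput 43.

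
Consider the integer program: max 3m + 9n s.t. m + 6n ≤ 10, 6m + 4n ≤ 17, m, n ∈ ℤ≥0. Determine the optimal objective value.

15

(m,n)=(2,1): 1·2+6·1=8≤10, 6·2+4·1=16≤17, objective 15.
(m,n)=(1,1): 1·1+6·1=7≤10, 6·1+4·1=10≤17, objective 12.
(m,n)=(0,1): 1·0+6·1=6≤10, 6·0+4·1=4≤17, objective 9.
Maximum is 15 at (m,n)=(2,1).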